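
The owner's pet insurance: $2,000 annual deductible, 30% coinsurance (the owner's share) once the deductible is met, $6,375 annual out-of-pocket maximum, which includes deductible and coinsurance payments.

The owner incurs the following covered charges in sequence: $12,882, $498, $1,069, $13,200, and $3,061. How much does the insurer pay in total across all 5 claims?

Claim 1 — $12,882: $2,000 finishes the deductible; $10,882 goes to coinsurance; 30% of $10,882 = $3,264.60. Owner pays $5,264.60; OOP now $5,264.60. Insurer: $12,882 − $5,264.60 = $7,617.40.
Claim 2 — $498: 30% coinsurance on $498 = $149.40. Cost to owner: $149.40. OOP to date $5,414. Insurer: $498 − $149.40 = $348.60.
Claim 3 — $1,069: deductible met; 30% of $1,069 = $320.70. Cost to owner: $320.70. OOP to date $5,734.70. Plan pays $1,069 − $320.70 = $748.30.
Claim 4 — $13,200: 30% coinsurance on $13,200 = $3,960. Adding that to $5,734.70 gives $9,694.70, past the $6,375 cap; owner pays only $6,375 − $5,734.70 = $640.30. Plan pays $13,200 − $640.30 = $12,559.70.
Claim 5 — $3,061: deductible already satisfied, so owner's share is 30% × $3,061 = $918.30. Adding that to $6,375 gives $7,293.30, past the $6,375 cap; owner pays only $6,375 − $6,375 = $0. Insurer: $3,061 − $0 = $3,061.
Insurer total: $7,617.40 + $348.60 + $748.30 + $12,559.70 + $3,061 = $24,335.

$24,335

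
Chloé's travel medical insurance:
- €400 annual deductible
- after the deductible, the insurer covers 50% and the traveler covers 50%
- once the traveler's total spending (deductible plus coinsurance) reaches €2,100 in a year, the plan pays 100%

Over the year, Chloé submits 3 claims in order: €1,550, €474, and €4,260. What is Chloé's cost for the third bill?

€888

Claim 1 (€1,550): €400 finishes the deductible; €1,150 goes to coinsurance; coinsurance €1,150 × 50% = €575. Traveler owes €975 (running OOP €975).
Claim 2 (€474): deductible already satisfied, so traveler's share is 50% × €474 = €237. Cost to traveler: €237. OOP to date €1,212.
Claim 3 (€4,260): deductible already satisfied, so traveler's share is 50% × €4,260 = €2,130. That would push OOP to €3,342, over the €2,100 cap, so traveler pays €2,100 − €1,212 = €888.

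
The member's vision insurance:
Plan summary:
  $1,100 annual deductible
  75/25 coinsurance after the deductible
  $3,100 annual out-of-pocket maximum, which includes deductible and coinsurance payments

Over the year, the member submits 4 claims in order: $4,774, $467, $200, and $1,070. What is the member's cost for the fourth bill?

$267.50

Bill 1, $4,774: $1,100 finishes the deductible; $3,674 goes to coinsurance; member's 25% is $918.50. Member owes $2,018.50 (running OOP $2,018.50).
Bill 2, $467: deductible met; 25% of $467 = $116.75. Member owes $116.75 (running OOP $2,135.25).
Bill 3, $200: deductible met; 25% of $200 = $50. Member pays $50; OOP now $2,185.25.
Bill 4, $1,070: deductible met; 25% of $1,070 = $267.50. Member pays $267.50; OOP now $2,452.75.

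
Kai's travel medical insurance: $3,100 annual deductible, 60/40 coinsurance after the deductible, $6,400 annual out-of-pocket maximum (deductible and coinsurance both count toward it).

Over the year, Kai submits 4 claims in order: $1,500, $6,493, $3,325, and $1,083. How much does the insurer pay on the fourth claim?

$1,070.20

Bill 1, $1,500: entire amount goes to the deductible. Traveler owes $1,500 (running OOP $1,500). Plan pays $1,500 − $1,500 = $0.
Bill 2, $6,493: deductible takes $1,600, $4,893 remains; 40% of $4,893 = $1,957.20. Traveler owes $3,557.20 (running OOP $5,057.20). Plan pays $6,493 − $3,557.20 = $2,935.80.
Bill 3, $3,325: 40% coinsurance on $3,325 = $1,330. Traveler pays $1,330; OOP now $6,387.20. Plan pays $3,325 − $1,330 = $1,995.
Bill 4, $1,083: deductible already satisfied, so traveler's share is 40% × $1,083 = $433.20. Adding that to $6,387.20 gives $6,820.40, past the $6,400 cap; traveler pays only $6,400 − $6,387.20 = $12.80. Insurer: $1,083 − $12.80 = $1,070.20.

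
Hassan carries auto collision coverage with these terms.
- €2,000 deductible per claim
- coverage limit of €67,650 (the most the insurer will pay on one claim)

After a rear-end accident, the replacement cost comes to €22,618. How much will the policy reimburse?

Subtract the deductible: €22,618 − €2,000 = €20,618.
€20,618 ≤ €67,650, so the limit doesn't bind; insurer pays €20,618.

€20,618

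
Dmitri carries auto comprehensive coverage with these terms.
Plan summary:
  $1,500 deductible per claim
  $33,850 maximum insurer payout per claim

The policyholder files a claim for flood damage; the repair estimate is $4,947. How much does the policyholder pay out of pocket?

$1,500

Less the $1,500 deductible: $4,947 − $1,500 = $3,447.
That's under the $33,850 cap, so the insurer reimburses the full $3,447.
Policyholder's share is the uncovered remainder: $4,947 − $3,447 = $1,500.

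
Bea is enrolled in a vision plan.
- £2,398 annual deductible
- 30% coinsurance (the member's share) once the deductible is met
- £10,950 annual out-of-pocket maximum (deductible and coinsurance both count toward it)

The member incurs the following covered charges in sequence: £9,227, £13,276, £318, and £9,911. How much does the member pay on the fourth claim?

£2,425.10

Claim 1 (£9,227): deductible takes £2,398, £6,829 remains; 30% of £6,829 = £2,048.70. Member pays £4,446.70; OOP now £4,446.70.
Claim 2 (£13,276): deductible already satisfied, so member's share is 30% × £13,276 = £3,982.80. Cost to member: £3,982.80. OOP to date £8,429.50.
Claim 3 (£318): deductible met; 30% of £318 = £95.40. Member owes £95.40 (running OOP £8,524.90).
Claim 4 (£9,911): deductible met; 30% of £9,911 = £2,973.30. Adding that to £8,524.90 gives £11,498.20, past the £10,950 cap; member pays only £10,950 − £8,524.90 = £2,425.10.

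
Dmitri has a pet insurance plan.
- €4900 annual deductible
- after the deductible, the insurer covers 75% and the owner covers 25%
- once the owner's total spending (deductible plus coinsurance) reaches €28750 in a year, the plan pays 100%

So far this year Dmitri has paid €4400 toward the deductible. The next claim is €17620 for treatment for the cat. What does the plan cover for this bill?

Remaining deductible: €4900 − €4400 = €500.
The remaining €17120 (= €17620 − €500) moves to coinsurance.
Coinsurance: €17120 × 25% = €4280.
So the owner owes €500 + €4280 = €4780 before any cap.
Year-to-date out-of-pocket becomes €4400 + €4780 = €9180, still under the €28750 maximum, so no cap applies.
Insurer pays the balance: €17620 − €4780 = €12840.

€12840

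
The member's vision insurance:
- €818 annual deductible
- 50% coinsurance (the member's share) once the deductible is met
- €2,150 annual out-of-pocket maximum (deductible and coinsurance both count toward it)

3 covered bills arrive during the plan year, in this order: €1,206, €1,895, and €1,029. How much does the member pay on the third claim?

€190.50

Claim 1 — €1,206: €818 to deductible, leaving €388; 50% of €388 = €194. Member pays €1,012; OOP now €1,012.
Claim 2 — €1,895: deductible already satisfied, so member's share is 50% × €1,895 = €947.50. Member pays €947.50; OOP now €1,959.50.
Claim 3 — €1,029: 50% coinsurance on €1,029 = €514.50. That would push OOP to €2,474, over the €2,150 cap, so member pays €2,150 − €1,959.50 = €190.50.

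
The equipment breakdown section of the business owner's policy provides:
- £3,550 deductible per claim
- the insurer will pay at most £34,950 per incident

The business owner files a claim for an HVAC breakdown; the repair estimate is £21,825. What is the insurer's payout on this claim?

Subtract the deductible: £21,825 − £3,550 = £18,275.
£18,275 ≤ £34,950, so the limit doesn't bind; insurer pays £18,275.

£18,275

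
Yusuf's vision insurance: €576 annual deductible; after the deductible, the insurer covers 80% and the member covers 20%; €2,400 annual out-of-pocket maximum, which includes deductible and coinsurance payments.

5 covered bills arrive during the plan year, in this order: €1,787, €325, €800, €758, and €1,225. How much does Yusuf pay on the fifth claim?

Bill 1, €1,787: €576 to deductible, leaving €1,211; member's 20% is €242.20. Member pays €818.20; OOP now €818.20.
Bill 2, €325: deductible met; 20% of €325 = €65. Cost to member: €65. OOP to date €883.20.
Bill 3, €800: deductible already satisfied, so member's share is 20% × €800 = €160. Member pays €160; OOP now €1,043.20.
Bill 4, €758: deductible already satisfied, so member's share is 20% × €758 = €151.60. Member owes €151.60 (running OOP €1,194.80).
Bill 5, €1,225: deductible met; 20% of €1,225 = €245. Member owes €245 (running OOP €1,439.80).

€245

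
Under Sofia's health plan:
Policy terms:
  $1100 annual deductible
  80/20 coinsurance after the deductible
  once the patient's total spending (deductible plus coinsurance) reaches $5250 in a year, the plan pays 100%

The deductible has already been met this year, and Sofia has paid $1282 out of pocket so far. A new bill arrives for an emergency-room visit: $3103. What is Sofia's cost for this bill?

$620.60

With the deductible met, the entire $3103 is subject to coinsurance.
Patient's 20% share of $3103 is $620.60.
Cumulative spending $1282 + $620.60 = $1902.60 stays under the $5250 maximum.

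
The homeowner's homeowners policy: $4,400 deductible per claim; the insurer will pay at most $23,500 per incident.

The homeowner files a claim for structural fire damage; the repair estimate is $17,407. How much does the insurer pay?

$13,007

Subtract the deductible: $17,407 − $4,400 = $13,007.
$13,007 ≤ $23,500, so the limit doesn't bind; insurer pays $13,007.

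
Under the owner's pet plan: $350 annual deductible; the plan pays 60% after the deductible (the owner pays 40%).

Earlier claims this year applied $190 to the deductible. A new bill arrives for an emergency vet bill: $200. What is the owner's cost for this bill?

$176

Remaining deductible: $350 − $190 = $160.
The remaining $40 (= $200 − $160) moves to coinsurance.
40% of $40 = $16 falls to the owner.
So the owner owes $160 + $16 = $176.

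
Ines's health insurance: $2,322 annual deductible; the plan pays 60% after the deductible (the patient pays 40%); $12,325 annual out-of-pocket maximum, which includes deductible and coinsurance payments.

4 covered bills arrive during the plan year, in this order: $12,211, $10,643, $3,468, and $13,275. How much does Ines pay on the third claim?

$1,387.20

Bill 1, $12,211: deductible takes $2,322, $9,889 remains; patient's 40% is $3,955.60. Patient owes $6,277.60 (running OOP $6,277.60).
Bill 2, $10,643: 40% coinsurance on $10,643 = $4,257.20. Patient owes $4,257.20 (running OOP $10,534.80).
Bill 3, $3,468: deductible already satisfied, so patient's share is 40% × $3,468 = $1,387.20. Patient owes $1,387.20 (running OOP $11,922).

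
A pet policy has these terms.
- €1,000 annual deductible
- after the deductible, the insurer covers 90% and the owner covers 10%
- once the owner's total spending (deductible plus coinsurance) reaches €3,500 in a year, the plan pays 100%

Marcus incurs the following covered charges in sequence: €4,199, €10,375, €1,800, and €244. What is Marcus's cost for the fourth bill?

Bill 1, €4,199: €1,000 to deductible, leaving €3,199; 10% of €3,199 = €319.90. Owner pays €1,319.90; OOP now €1,319.90.
Bill 2, €10,375: deductible already satisfied, so owner's share is 10% × €10,375 = €1,037.50. Owner pays €1,037.50; OOP now €2,357.40.
Bill 3, €1,800: 10% coinsurance on €1,800 = €180. Owner owes €180 (running OOP €2,537.40).
Bill 4, €244: 10% coinsurance on €244 = €24.40. Owner owes €24.40 (running OOP €2,561.80).

€24.40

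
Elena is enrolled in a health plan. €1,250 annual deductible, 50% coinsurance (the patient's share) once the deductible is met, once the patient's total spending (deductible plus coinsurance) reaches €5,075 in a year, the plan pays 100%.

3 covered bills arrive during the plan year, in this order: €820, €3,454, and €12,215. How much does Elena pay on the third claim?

€2,313

#1 (€820): entire amount goes to the deductible. Patient pays €820; OOP now €820.
#2 (€3,454): €430 finishes the deductible; €3,024 goes to coinsurance; coinsurance €3,024 × 50% = €1,512. Patient owes €1,942 (running OOP €2,762).
#3 (€12,215): deductible met; 50% of €12,215 = €6,107.50. That would push OOP to €8,869.50, over the €5,075 cap, so patient pays €5,075 − €2,762 = €2,313.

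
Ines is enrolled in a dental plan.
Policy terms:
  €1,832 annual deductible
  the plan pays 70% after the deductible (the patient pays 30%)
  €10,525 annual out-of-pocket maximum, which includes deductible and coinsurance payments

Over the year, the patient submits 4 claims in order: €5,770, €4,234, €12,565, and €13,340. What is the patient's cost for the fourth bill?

Claim 1 — €5,770: €1,832 finishes the deductible; €3,938 goes to coinsurance; coinsurance €3,938 × 30% = €1,181.40. Patient pays €3,013.40; OOP now €3,013.40.
Claim 2 — €4,234: deductible met; 30% of €4,234 = €1,270.20. Patient pays €1,270.20; OOP now €4,283.60.
Claim 3 — €12,565: 30% coinsurance on €12,565 = €3,769.50. Patient pays €3,769.50; OOP now €8,053.10.
Claim 4 — €13,340: deductible met; 30% of €13,340 = €4,002. That would push OOP to €12,055.10, over the €10,525 cap, so patient pays €10,525 − €8,053.10 = €2,471.90.

€2,471.90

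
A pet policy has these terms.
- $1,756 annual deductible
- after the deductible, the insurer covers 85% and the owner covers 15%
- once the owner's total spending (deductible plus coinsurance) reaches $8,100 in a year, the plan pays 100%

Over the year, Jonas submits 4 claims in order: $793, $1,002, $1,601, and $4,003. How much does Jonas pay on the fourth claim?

$600.45

Claim 1 — $793: fully absorbed by the deductible. Owner owes $793 (running OOP $793).
Claim 2 — $1,002: $963 finishes the deductible; $39 goes to coinsurance; owner's 15% is $5.85. Cost to owner: $968.85. OOP to date $1,761.85.
Claim 3 — $1,601: deductible already satisfied, so owner's share is 15% × $1,601 = $240.15. Owner pays $240.15; OOP now $2,002.
Claim 4 — $4,003: 15% coinsurance on $4,003 = $600.45. Owner pays $600.45; OOP now $2,602.45.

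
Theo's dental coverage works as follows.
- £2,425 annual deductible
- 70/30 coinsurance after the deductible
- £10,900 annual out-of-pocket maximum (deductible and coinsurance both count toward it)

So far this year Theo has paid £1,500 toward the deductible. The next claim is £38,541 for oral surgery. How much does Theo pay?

£9,400

Deductible still to meet: £2,425 − £1,500 = £925.
After the £925 deductible portion, £38,541 − £925 = £37,616 is subject to coinsurance.
Coinsurance: £37,616 × 30% = £11,284.80.
So the patient owes £925 + £11,284.80 = £12,209.80 before any cap.
Year-to-date out-of-pocket would reach £1,500 + £12,209.80 = £13,709.80, above the £10,900 maximum, so the patient pays only £10,900 − £1,500 = £9,400.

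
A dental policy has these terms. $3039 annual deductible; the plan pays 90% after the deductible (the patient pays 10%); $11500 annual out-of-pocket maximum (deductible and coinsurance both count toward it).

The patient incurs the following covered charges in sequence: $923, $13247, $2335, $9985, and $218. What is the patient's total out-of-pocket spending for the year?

$5405.90

#1 ($923): fully absorbed by the deductible. Cost to patient: $923. OOP to date $923.
#2 ($13247): $2116 to deductible, leaving $11131; coinsurance $11131 × 10% = $1113.10. Patient pays $3229.10; OOP now $4152.10.
#3 ($2335): deductible already satisfied, so patient's share is 10% × $2335 = $233.50. Cost to patient: $233.50. OOP to date $4385.60.
#4 ($9985): deductible already satisfied, so patient's share is 10% × $9985 = $998.50. Patient pays $998.50; OOP now $5384.10.
#5 ($218): deductible already satisfied, so patient's share is 10% × $218 = $21.80. Cost to patient: $21.80. OOP to date $5405.90.
Total paid by the patient: $923 + $3229.10 + $233.50 + $998.50 + $21.80 = $5405.90.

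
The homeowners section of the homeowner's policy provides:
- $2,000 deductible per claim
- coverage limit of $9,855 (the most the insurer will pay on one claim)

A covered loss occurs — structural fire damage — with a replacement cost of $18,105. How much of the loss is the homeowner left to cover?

After the deductible, $18,105 − $2,000 = $16,105 remains.
Since $16,105 > $9,855, the payout is capped at $9,855.
The homeowner bears the rest of the original loss: $18,105 − $9,855 = $8,250.

$8,250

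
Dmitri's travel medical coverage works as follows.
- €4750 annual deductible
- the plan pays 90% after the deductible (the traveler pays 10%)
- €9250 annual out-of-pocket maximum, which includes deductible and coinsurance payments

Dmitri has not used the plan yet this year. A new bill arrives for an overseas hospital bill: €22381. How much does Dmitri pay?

€6513.10

Nothing has been paid toward the €4750 deductible, so the first €4750 of this charge is applied there.
That leaves €22381 − €4750 = €17631 for coinsurance.
Traveler's 10% share of €17631 is €1763.10.
So the traveler owes €4750 + €1763.10 = €6513.10 before any cap.
Cumulative spending €0 + €6513.10 = €6513.10 stays under the €9250 maximum.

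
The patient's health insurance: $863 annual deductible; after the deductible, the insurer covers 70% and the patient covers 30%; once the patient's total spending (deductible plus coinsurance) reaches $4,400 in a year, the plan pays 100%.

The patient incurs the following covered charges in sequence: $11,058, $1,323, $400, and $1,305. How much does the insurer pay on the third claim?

$318.40

Bill 1, $11,058: $863 to deductible, leaving $10,195; coinsurance $10,195 × 30% = $3,058.50. Patient pays $3,921.50; OOP now $3,921.50. Plan pays $11,058 − $3,921.50 = $7,136.50.
Bill 2, $1,323: deductible already satisfied, so patient's share is 30% × $1,323 = $396.90. Cost to patient: $396.90. OOP to date $4,318.40. Plan pays $1,323 − $396.90 = $926.10.
Bill 3, $400: deductible met; 30% of $400 = $120. That would push OOP to $4,438.40, over the $4,400 cap, so patient pays $4,400 − $4,318.40 = $81.60. Plan pays $400 − $81.60 = $318.40.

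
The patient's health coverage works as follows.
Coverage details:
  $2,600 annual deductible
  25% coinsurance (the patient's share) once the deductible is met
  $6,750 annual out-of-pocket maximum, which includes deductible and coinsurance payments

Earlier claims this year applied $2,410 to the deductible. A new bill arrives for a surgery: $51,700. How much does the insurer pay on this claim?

Deductible still to meet: $2,600 − $2,410 = $190.
The remaining $51,510 (= $51,700 − $190) moves to coinsurance.
Coinsurance: $51,510 × 25% = $12,877.50.
So the patient owes $190 + $12,877.50 = $13,067.50 before any cap.
Year-to-date out-of-pocket would reach $2,410 + $13,067.50 = $15,477.50, above the $6,750 maximum, so the patient pays only $6,750 − $2,410 = $4,340.
The insurer covers the remainder: $51,700 − $4,340 = $47,360.

$47,360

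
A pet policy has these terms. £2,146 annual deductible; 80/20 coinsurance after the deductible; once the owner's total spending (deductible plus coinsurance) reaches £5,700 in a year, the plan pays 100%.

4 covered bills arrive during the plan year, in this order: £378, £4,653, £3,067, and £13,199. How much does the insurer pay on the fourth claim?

£10,835.40

Bill 1, £378: entire amount goes to the deductible. Owner owes £378 (running OOP £378). Plan pays £378 − £378 = £0.
Bill 2, £4,653: deductible takes £1,768, £2,885 remains; owner's 20% is £577. Owner pays £2,345; OOP now £2,723. Insurer: £4,653 − £2,345 = £2,308.
Bill 3, £3,067: deductible already satisfied, so owner's share is 20% × £3,067 = £613.40. Owner owes £613.40 (running OOP £3,336.40). Insurer: £3,067 − £613.40 = £2,453.60.
Bill 4, £13,199: deductible already satisfied, so owner's share is 20% × £13,199 = £2,639.80. Adding that to £3,336.40 gives £5,976.20, past the £5,700 cap; owner pays only £5,700 − £3,336.40 = £2,363.60. Plan pays £13,199 − £2,363.60 = £10,835.40.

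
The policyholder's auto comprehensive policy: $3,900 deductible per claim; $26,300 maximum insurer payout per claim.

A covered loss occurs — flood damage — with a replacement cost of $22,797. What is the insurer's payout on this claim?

$18,897

After the deductible, $22,797 − $3,900 = $18,897 remains.
$18,897 ≤ $26,300, so the limit doesn't bind; insurer pays $18,897.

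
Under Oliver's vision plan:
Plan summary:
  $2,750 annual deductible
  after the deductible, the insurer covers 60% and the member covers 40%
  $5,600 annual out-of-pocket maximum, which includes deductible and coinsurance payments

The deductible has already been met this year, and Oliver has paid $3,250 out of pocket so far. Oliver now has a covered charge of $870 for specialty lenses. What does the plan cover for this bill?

The deductible is already satisfied, so the full bill goes to coinsurance.
Member's 40% share of $870 is $348.
Year-to-date out-of-pocket becomes $3,250 + $348 = $3,598, still under the $5,600 maximum, so no cap applies.
The insurer covers the remainder: $870 − $348 = $522.

$522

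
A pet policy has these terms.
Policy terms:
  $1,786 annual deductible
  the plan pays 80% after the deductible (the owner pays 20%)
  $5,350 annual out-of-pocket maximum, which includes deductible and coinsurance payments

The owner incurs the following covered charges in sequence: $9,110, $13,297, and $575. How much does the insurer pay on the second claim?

$11,197.80

Bill 1, $9,110: deductible takes $1,786, $7,324 remains; 20% of $7,324 = $1,464.80. Owner owes $3,250.80 (running OOP $3,250.80). Plan pays $9,110 − $3,250.80 = $5,859.20.
Bill 2, $13,297: 20% coinsurance on $13,297 = $2,659.40. OOP would hit $5,910.20 > $5,350, so the cap limits the owner to $5,350 − $3,250.80 = $2,099.20. Plan pays $13,297 − $2,099.20 = $11,197.80.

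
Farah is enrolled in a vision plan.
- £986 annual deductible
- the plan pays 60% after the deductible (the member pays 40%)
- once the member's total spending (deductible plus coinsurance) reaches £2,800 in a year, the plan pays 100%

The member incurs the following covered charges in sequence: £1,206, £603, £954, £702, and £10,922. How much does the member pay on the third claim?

£381.60

#1 (£1,206): £986 to deductible, leaving £220; coinsurance £220 × 40% = £88. Member owes £1,074 (running OOP £1,074).
#2 (£603): deductible met; 40% of £603 = £241.20. Member pays £241.20; OOP now £1,315.20.
#3 (£954): 40% coinsurance on £954 = £381.60. Cost to member: £381.60. OOP to date £1,696.80.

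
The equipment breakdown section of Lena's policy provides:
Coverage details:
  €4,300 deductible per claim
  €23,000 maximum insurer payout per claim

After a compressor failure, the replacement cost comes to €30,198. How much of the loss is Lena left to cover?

Less the €4,300 deductible: €30,198 − €4,300 = €25,898.
Since €25,898 > €23,000, the payout is capped at €23,000.
The business owner bears the rest of the original loss: €30,198 − €23,000 = €7,198.

€7,198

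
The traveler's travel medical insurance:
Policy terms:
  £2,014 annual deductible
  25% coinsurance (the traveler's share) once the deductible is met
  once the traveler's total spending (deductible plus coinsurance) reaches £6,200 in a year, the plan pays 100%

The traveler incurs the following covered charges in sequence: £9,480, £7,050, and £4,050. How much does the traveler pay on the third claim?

#1 (£9,480): £2,014 to deductible, leaving £7,466; 25% of £7,466 = £1,866.50. Traveler owes £3,880.50 (running OOP £3,880.50).
#2 (£7,050): 25% coinsurance on £7,050 = £1,762.50. Traveler pays £1,762.50; OOP now £5,643.
#3 (£4,050): deductible met; 25% of £4,050 = £1,012.50. Adding that to £5,643 gives £6,655.50, past the £6,200 cap; traveler pays only £6,200 − £5,643 = £557.

£557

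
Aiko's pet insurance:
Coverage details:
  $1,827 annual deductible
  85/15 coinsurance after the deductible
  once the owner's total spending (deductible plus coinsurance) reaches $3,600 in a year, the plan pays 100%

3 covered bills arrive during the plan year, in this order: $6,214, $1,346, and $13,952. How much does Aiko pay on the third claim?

Bill 1, $6,214: $1,827 finishes the deductible; $4,387 goes to coinsurance; 15% of $4,387 = $658.05. Owner owes $2,485.05 (running OOP $2,485.05).
Bill 2, $1,346: deductible already satisfied, so owner's share is 15% × $1,346 = $201.90. Owner owes $201.90 (running OOP $2,686.95).
Bill 3, $13,952: deductible met; 15% of $13,952 = $2,092.80. Adding that to $2,686.95 gives $4,779.75, past the $3,600 cap; owner pays only $3,600 − $2,686.95 = $913.05.

$913.05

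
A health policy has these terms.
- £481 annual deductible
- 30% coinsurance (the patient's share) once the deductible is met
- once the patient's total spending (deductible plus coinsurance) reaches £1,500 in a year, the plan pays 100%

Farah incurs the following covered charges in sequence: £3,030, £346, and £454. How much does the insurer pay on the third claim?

Claim 1 (£3,030): £481 finishes the deductible; £2,549 goes to coinsurance; patient's 30% is £764.70. Patient owes £1,245.70 (running OOP £1,245.70). Insurer: £3,030 − £1,245.70 = £1,784.30.
Claim 2 (£346): deductible met; 30% of £346 = £103.80. Patient pays £103.80; OOP now £1,349.50. Plan pays £346 − £103.80 = £242.20.
Claim 3 (£454): deductible already satisfied, so patient's share is 30% × £454 = £136.20. Cost to patient: £136.20. OOP to date £1,485.70. Insurer: £454 − £136.20 = £317.80.

£317.80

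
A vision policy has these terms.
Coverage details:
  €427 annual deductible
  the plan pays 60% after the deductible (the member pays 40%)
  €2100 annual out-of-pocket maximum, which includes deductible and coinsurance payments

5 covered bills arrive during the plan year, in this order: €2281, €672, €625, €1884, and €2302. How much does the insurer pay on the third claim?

€375

Claim 1 (€2281): €427 finishes the deductible; €1854 goes to coinsurance; coinsurance €1854 × 40% = €741.60. Cost to member: €1168.60. OOP to date €1168.60. Insurer: €2281 − €1168.60 = €1112.40.
Claim 2 (€672): 40% coinsurance on €672 = €268.80. Member pays €268.80; OOP now €1437.40. Insurer: €672 − €268.80 = €403.20.
Claim 3 (€625): 40% coinsurance on €625 = €250. Member pays €250; OOP now €1687.40. Insurer: €625 − €250 = €375.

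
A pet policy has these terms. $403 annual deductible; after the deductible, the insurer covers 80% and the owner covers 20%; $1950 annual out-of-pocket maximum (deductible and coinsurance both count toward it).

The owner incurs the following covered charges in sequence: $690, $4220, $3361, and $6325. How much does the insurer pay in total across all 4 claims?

$12646

Claim 1 ($690): $403 to deductible, leaving $287; coinsurance $287 × 20% = $57.40. Cost to owner: $460.40. OOP to date $460.40. Plan pays $690 − $460.40 = $229.60.
Claim 2 ($4220): deductible met; 20% of $4220 = $844. Cost to owner: $844. OOP to date $1304.40. Plan pays $4220 − $844 = $3376.
Claim 3 ($3361): deductible met; 20% of $3361 = $672.20. OOP would hit $1976.60 > $1950, so the cap limits the owner to $1950 − $1304.40 = $645.60. Plan pays $3361 − $645.60 = $2715.40.
Claim 4 ($6325): 20% coinsurance on $6325 = $1265. That would push OOP to $3215, over the $1950 cap, so owner pays $1950 − $1950 = $0. Plan pays $6325 − $0 = $6325.
Insurer total: $229.60 + $3376 + $2715.40 + $6325 = $12646.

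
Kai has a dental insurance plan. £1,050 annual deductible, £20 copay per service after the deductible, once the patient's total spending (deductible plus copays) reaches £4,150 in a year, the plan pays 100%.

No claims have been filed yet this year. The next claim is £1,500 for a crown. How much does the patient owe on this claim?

Nothing has been paid toward the £1,050 deductible, so the first £1,050 of this charge is applied there.
The remaining £450 (= £1,500 − £1,050) moves to the copay.
Copay on this service: £20.
Patient responsibility before any cap: £1,050 + £20 = £1,070.
Year-to-date out-of-pocket becomes £0 + £1,070 = £1,070, still under the £4,150 maximum, so no cap applies.

£1,070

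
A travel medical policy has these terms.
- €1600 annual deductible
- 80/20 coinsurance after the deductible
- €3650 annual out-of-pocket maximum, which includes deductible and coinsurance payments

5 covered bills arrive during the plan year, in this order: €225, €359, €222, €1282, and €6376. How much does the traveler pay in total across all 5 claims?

€2972.80

Claim 1 (€225): entire amount goes to the deductible. Cost to traveler: €225. OOP to date €225.
Claim 2 (€359): fully absorbed by the deductible. Cost to traveler: €359. OOP to date €584.
Claim 3 (€222): entire amount goes to the deductible. Traveler owes €222 (running OOP €806).
Claim 4 (€1282): deductible takes €794, €488 remains; 20% of €488 = €97.60. Traveler owes €891.60 (running OOP €1697.60).
Claim 5 (€6376): deductible already satisfied, so traveler's share is 20% × €6376 = €1275.20. Cost to traveler: €1275.20. OOP to date €2972.80.
Total paid by the traveler: €225 + €359 + €222 + €891.60 + €1275.20 = €2972.80.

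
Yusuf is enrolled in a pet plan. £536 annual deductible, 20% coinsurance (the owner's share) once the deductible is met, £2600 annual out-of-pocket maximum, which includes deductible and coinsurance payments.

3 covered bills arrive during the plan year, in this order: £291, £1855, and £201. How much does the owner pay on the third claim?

Claim 1 — £291: all of it applies to the deductible. Owner pays £291; OOP now £291.
Claim 2 — £1855: £245 to deductible, leaving £1610; owner's 20% is £322. Cost to owner: £567. OOP to date £858.
Claim 3 — £201: deductible met; 20% of £201 = £40.20. Owner owes £40.20 (running OOP £898.20).

£40.20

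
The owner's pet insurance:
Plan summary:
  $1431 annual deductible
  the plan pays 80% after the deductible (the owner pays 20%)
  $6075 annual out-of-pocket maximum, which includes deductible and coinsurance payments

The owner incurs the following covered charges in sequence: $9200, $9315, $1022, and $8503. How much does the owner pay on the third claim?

Claim 1 ($9200): deductible takes $1431, $7769 remains; coinsurance $7769 × 20% = $1553.80. Owner owes $2984.80 (running OOP $2984.80).
Claim 2 ($9315): 20% coinsurance on $9315 = $1863. Cost to owner: $1863. OOP to date $4847.80.
Claim 3 ($1022): deductible met; 20% of $1022 = $204.40. Cost to owner: $204.40. OOP to date $5052.20.

$204.40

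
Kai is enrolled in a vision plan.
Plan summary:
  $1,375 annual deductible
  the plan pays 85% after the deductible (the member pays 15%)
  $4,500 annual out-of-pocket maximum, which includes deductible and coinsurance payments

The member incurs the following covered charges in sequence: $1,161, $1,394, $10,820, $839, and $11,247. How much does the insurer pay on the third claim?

#1 ($1,161): fully absorbed by the deductible. Cost to member: $1,161. OOP to date $1,161. Plan pays $1,161 − $1,161 = $0.
#2 ($1,394): $214 finishes the deductible; $1,180 goes to coinsurance; coinsurance $1,180 × 15% = $177. Cost to member: $391. OOP to date $1,552. Plan pays $1,394 − $391 = $1,003.
#3 ($10,820): deductible met; 15% of $10,820 = $1,623. Member owes $1,623 (running OOP $3,175). Insurer: $10,820 − $1,623 = $9,197.

$9,197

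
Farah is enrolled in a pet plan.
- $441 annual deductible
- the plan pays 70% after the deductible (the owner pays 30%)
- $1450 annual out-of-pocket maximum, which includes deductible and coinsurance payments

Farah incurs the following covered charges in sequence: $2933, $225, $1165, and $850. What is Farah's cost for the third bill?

#1 ($2933): deductible takes $441, $2492 remains; 30% of $2492 = $747.60. Owner pays $1188.60; OOP now $1188.60.
#2 ($225): 30% coinsurance on $225 = $67.50. Owner owes $67.50 (running OOP $1256.10).
#3 ($1165): 30% coinsurance on $1165 = $349.50. OOP would hit $1605.60 > $1450, so the cap limits the owner to $1450 − $1256.10 = $193.90.

$193.90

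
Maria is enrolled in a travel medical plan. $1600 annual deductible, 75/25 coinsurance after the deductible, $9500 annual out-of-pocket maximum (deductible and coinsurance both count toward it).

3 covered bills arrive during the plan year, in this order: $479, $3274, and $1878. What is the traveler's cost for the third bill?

$469.50

#1 ($479): entire amount goes to the deductible. Traveler owes $479 (running OOP $479).
#2 ($3274): deductible takes $1121, $2153 remains; 25% of $2153 = $538.25. Cost to traveler: $1659.25. OOP to date $2138.25.
#3 ($1878): 25% coinsurance on $1878 = $469.50. Cost to traveler: $469.50. OOP to date $2607.75.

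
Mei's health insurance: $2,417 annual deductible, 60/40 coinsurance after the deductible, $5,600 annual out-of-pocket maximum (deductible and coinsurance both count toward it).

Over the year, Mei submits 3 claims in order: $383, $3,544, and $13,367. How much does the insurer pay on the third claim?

Bill 1, $383: all of it applies to the deductible. Patient owes $383 (running OOP $383). Plan pays $383 − $383 = $0.
Bill 2, $3,544: deductible takes $2,034, $1,510 remains; 40% of $1,510 = $604. Cost to patient: $2,638. OOP to date $3,021. Insurer: $3,544 − $2,638 = $906.
Bill 3, $13,367: deductible already satisfied, so patient's share is 40% × $13,367 = $5,346.80. OOP would hit $8,367.80 > $5,600, so the cap limits the patient to $5,600 − $3,021 = $2,579. Insurer: $13,367 − $2,579 = $10,788.

$10,788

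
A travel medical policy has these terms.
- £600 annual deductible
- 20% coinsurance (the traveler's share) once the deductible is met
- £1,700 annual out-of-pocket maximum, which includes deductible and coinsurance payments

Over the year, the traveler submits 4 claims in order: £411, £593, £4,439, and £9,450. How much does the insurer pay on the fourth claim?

Bill 1, £411: entire amount goes to the deductible. Traveler pays £411; OOP now £411. Plan pays £411 − £411 = £0.
Bill 2, £593: deductible takes £189, £404 remains; 20% of £404 = £80.80. Traveler pays £269.80; OOP now £680.80. Insurer: £593 − £269.80 = £323.20.
Bill 3, £4,439: 20% coinsurance on £4,439 = £887.80. Traveler owes £887.80 (running OOP £1,568.60). Plan pays £4,439 − £887.80 = £3,551.20.
Bill 4, £9,450: 20% coinsurance on £9,450 = £1,890. OOP would hit £3,458.60 > £1,700, so the cap limits the traveler to £1,700 − £1,568.60 = £131.40. Insurer: £9,450 − £131.40 = £9,318.60.

£9,318.60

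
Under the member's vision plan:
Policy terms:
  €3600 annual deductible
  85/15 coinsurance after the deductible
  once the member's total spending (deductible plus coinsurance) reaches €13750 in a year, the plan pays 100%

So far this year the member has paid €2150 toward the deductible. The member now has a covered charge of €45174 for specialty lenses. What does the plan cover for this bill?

Remaining deductible: €3600 − €2150 = €1450.
After the €1450 deductible portion, €45174 − €1450 = €43724 is subject to coinsurance.
15% of €43724 = €6558.60 falls to the member.
Member responsibility before any cap: €1450 + €6558.60 = €8008.60.
Total out-of-pocket so far would be €2150 + €8008.60 = €10158.60, below the €13750 cap — no reduction.
Insurer pays the balance: €45174 − €8008.60 = €37165.40.

€37165.40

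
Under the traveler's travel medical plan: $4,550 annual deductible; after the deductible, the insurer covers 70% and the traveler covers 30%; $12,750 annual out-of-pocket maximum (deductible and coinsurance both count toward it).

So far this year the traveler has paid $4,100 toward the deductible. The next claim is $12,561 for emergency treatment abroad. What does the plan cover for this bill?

$8,477.70

Deductible still to meet: $4,550 − $4,100 = $450.
That leaves $12,561 − $450 = $12,111 for coinsurance.
Traveler's 30% share of $12,111 is $3,633.30.
That puts the traveler's cost at $450 + $3,633.30 = $4,083.30 before any cap.
Year-to-date out-of-pocket becomes $4,100 + $4,083.30 = $8,183.30, still under the $12,750 maximum, so no cap applies.
The insurer covers the remainder: $12,561 − $4,083.30 = $8,477.70.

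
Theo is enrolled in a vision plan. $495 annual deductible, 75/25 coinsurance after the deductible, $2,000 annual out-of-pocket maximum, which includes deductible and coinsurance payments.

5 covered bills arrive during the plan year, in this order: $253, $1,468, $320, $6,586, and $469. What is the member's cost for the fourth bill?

#1 ($253): fully absorbed by the deductible. Cost to member: $253. OOP to date $253.
#2 ($1,468): deductible takes $242, $1,226 remains; coinsurance $1,226 × 25% = $306.50. Cost to member: $548.50. OOP to date $801.50.
#3 ($320): 25% coinsurance on $320 = $80. Member owes $80 (running OOP $881.50).
#4 ($6,586): deductible met; 25% of $6,586 = $1,646.50. That would push OOP to $2,528, over the $2,000 cap, so member pays $2,000 − $881.50 = $1,118.50.

$1,118.50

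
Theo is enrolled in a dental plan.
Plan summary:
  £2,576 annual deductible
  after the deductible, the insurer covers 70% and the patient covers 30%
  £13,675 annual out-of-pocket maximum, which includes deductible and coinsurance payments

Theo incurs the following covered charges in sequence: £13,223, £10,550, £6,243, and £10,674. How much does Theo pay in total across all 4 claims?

£13,675

#1 (£13,223): deductible takes £2,576, £10,647 remains; coinsurance £10,647 × 30% = £3,194.10. Patient owes £5,770.10 (running OOP £5,770.10).
#2 (£10,550): deductible met; 30% of £10,550 = £3,165. Patient pays £3,165; OOP now £8,935.10.
#3 (£6,243): deductible already satisfied, so patient's share is 30% × £6,243 = £1,872.90. Patient pays £1,872.90; OOP now £10,808.
#4 (£10,674): 30% coinsurance on £10,674 = £3,202.20. Adding that to £10,808 gives £14,010.20, past the £13,675 cap; patient pays only £13,675 − £10,808 = £2,867.
Total paid by the patient: £5,770.10 + £3,165 + £1,872.90 + £2,867 = £13,675.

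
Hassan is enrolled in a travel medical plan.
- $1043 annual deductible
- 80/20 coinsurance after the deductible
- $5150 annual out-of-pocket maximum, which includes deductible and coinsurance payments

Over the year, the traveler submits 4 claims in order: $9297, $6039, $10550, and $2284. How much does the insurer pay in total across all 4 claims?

Claim 1 — $9297: $1043 to deductible, leaving $8254; 20% of $8254 = $1650.80. Cost to traveler: $2693.80. OOP to date $2693.80. Plan pays $9297 − $2693.80 = $6603.20.
Claim 2 — $6039: deductible already satisfied, so traveler's share is 20% × $6039 = $1207.80. Traveler pays $1207.80; OOP now $3901.60. Insurer: $6039 − $1207.80 = $4831.20.
Claim 3 — $10550: deductible already satisfied, so traveler's share is 20% × $10550 = $2110. That would push OOP to $6011.60, over the $5150 cap, so traveler pays $5150 − $3901.60 = $1248.40. Plan pays $10550 − $1248.40 = $9301.60.
Claim 4 — $2284: 20% coinsurance on $2284 = $456.80. Adding that to $5150 gives $5606.80, past the $5150 cap; traveler pays only $5150 − $5150 = $0. Insurer: $2284 − $0 = $2284.
Insurer total = bills − traveler's total = $28170 − $5150 = $23020.

$23020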